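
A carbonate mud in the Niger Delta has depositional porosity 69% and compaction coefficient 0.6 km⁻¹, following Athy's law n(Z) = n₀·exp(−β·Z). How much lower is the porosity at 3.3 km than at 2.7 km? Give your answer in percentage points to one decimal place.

4.1 percentage points

n(2.7) = 0.69·e^(−0.6×2.7) = 0.1366
n(3.3) = 0.69·e^(−0.6×3.3) = 0.0953
Δn = 0.1366 − 0.0953 = 0.0413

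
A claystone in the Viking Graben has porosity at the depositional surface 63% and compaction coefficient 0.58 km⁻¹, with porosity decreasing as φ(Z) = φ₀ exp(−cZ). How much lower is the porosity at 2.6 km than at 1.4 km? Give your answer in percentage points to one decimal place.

φ(1.4) = 0.63·e^(−0.58×1.4) = 0.2797
φ(2.6) = 0.63·e^(−0.58×2.6) = 0.1395
Δφ = 0.2797 − 0.1395 = 0.1402

14.0 percentage points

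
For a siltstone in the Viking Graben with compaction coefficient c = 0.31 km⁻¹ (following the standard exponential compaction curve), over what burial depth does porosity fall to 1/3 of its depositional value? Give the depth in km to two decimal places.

3.54 km

n/n₀ = 1/3 ⇒ exp(−c·z) = 1/3 ⇒ z = ln(3) / c
z = 1.0986 / 0.31 = 3.544 km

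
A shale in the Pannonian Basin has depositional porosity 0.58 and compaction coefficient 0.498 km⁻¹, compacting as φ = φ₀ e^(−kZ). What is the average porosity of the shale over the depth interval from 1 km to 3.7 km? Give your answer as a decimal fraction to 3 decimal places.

0.194

⟨φ⟩ = (1/(Z₂−Z₁)) ∫ φ₀ e^(−kZ) dZ = φ₀·(e^(−k·Z₁) − e^(−k·Z₂)) / (k·(Z₂−Z₁))
e^(−0.498×1) = 0.6077; e^(−0.498×3.7) = 0.1584
⟨φ⟩ = 0.58 × (0.6077 − 0.1584) / (0.498 × 2.7) = 0.58 × 0.3342 = 0.1938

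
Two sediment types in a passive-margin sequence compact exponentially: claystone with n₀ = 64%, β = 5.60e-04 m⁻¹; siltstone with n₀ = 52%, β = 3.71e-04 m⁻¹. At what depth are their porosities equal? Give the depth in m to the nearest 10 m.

Working in km (1 km = 1000 m; β in km⁻¹ = β in m⁻¹ × 1000):
Set n₀ₐ e^(−βₐz) = n₀ᵦ e^(−βᵦz) ⇒ ln(n₀ₐ/n₀ᵦ) = (βₐ − βᵦ)·z
z = ln(0.64/0.52) / (0.56 − 0.371) = 0.2076 / 0.189 = 1.099 km

1100 m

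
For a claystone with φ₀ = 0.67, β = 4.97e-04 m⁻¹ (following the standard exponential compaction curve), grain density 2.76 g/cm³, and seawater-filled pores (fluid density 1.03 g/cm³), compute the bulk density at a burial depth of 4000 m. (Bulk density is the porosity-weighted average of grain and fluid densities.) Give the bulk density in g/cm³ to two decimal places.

Working in km (1 km = 1000 m; β in km⁻¹ = β in m⁻¹ × 1000):
Porosity at depth: φ = 0.67·exp(−0.497×4) = 0.67×0.1370 = 0.0918
Bulk density: ρ_b = (1−φ)ρ_g + φ·ρ_f = 0.9082×2.76 + 0.0918×1.03
       = 2.507 + 0.095 = 2.601 g/cm³

2.60 g/cm³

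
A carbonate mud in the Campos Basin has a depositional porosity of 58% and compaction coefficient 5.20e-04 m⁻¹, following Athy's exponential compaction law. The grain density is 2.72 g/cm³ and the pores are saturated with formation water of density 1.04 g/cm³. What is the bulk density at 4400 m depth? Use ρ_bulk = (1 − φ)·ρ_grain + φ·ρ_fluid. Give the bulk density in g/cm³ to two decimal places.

Working in km (1 km = 1000 m; c in km⁻¹ = c in m⁻¹ × 1000):
Porosity at depth: φ = 0.58·exp(−0.52×4.4) = 0.58×0.1015 = 0.0589
Bulk density: ρ_b = (1−φ)ρ_g + φ·ρ_f = 0.9411×2.72 + 0.0589×1.04
       = 2.560 + 0.061 = 2.621 g/cm³

2.62 g/cm³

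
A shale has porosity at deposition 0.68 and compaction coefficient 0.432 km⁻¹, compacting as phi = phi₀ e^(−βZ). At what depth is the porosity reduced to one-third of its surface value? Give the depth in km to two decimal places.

phi/phi₀ = 1/3 ⇒ exp(−β·Z) = 1/3 ⇒ Z = ln(3) / β
Z = 1.0986 / 0.432 = 2.543 km

2.54 km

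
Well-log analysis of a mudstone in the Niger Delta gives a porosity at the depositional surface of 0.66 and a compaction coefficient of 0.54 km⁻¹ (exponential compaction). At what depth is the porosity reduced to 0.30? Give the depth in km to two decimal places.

Invert Athy's law: z = ln(n₀/n) / β
z = ln(0.66/0.3) / 0.54 = ln(2.2) / 0.54 = 0.7885 / 0.54 = 1.460 km

1.46 km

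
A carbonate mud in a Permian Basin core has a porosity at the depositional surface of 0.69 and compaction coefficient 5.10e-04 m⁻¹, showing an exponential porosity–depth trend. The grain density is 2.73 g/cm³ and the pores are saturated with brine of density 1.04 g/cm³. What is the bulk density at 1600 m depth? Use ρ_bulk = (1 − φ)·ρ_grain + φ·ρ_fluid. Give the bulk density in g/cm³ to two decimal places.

2.21 g/cm³

Working in km (1 km = 1000 m; k in km⁻¹ = k in m⁻¹ × 1000):
Porosity at depth: phi = 0.69·exp(−0.51×1.6) = 0.69×0.4422 = 0.3051
Bulk density: ρ_b = (1−phi)ρ_g + phi·ρ_f = 0.6949×2.73 + 0.3051×1.04
       = 1.897 + 0.317 = 2.214 g/cm³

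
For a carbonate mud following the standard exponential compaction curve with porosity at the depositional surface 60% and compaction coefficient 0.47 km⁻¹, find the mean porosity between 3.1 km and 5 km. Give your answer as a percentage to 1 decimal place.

9.2%

⟨phi⟩ = (1/(Z₂−Z₁)) ∫ phi₀ e^(−βZ) dZ = phi₀·(e^(−β·Z₁) − e^(−β·Z₂)) / (β·(Z₂−Z₁))
e^(−0.47×3.1) = 0.2329; e^(−0.47×5) = 0.0954
⟨phi⟩ = 0.6 × (0.2329 − 0.0954) / (0.47 × 1.9) = 0.6 × 0.1540 = 0.0924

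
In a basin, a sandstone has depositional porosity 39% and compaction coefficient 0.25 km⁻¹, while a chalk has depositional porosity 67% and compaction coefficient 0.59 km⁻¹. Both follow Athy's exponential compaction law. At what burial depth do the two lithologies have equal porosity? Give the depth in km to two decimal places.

Set n₀ₐ e^(−βₐZ) = n₀ᵦ e^(−βᵦZ) ⇒ ln(n₀ₐ/n₀ᵦ) = (βₐ − βᵦ)·Z
Z = ln(0.39/0.67) / (0.25 − 0.59) = -0.5411 / -0.34 = 1.592 km

1.59 km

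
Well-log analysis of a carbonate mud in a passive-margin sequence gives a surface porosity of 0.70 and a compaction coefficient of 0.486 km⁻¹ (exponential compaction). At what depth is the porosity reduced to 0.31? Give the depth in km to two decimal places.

Invert Athy's law: d = ln(n₀/n) / k
d = ln(0.7/0.31) / 0.486 = ln(2.258) / 0.486 = 0.8145 / 0.486 = 1.676 km

1.68 km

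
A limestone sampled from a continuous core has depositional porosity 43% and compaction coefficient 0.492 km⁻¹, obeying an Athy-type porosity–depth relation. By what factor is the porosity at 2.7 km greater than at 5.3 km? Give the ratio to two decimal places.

phi(Z₁)/phi(Z₂) = e^(−c·Z₁)/e^(−c·Z₂) = e^{c(Z₂−Z₁)}
= exp(0.492 × 2.6) = exp(1.279) = 3.5938

3.59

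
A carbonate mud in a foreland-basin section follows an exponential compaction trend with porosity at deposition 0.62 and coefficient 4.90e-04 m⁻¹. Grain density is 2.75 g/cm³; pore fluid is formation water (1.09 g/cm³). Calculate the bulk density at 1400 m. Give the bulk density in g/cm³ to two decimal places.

Working in km (1 km = 1000 m; k in km⁻¹ = k in m⁻¹ × 1000):
Porosity at depth: phi = 0.62·exp(−0.49×1.4) = 0.62×0.5036 = 0.3122
Bulk density: ρ_b = (1−phi)ρ_g + phi·ρ_f = 0.6878×2.75 + 0.3122×1.09
       = 1.891 + 0.340 = 2.232 g/cm³

2.23 g/cm³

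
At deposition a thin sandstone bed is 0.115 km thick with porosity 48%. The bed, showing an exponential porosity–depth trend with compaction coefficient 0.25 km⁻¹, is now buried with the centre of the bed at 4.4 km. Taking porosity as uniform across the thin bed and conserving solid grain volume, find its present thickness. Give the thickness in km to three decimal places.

0.071 km

Porosity at 4.4 km: phi = 0.48·exp(−0.25×4.4) = 0.1598
Solid-volume conservation: h(1−phi) = h₀(1−phi₀) ⇒ h = h₀·(1−phi₀)/(1−phi)
h = 0.115 × (1 − 0.48)/(1 − 0.1598) = 0.115 × 0.6189 = 0.0712 km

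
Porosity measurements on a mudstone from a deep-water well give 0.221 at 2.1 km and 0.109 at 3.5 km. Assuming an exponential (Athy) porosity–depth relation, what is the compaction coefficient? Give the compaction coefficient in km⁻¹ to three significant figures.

Athy: phi(z) = phi₀ e^(−kz) ⇒ phi₁/phi₂ = e^{k(z₂−z₁)} ⇒ k = ln(phi₁/phi₂)/(z₂−z₁)
k = ln(0.221/0.109) / (3.5 − 2.1) = ln(2.028) / 1.4 = 0.7068 / 1.4 = 0.5049 km⁻¹

0.505 km⁻¹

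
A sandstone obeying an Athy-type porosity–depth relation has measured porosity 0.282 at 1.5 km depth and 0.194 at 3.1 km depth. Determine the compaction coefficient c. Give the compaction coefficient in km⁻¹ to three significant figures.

0.234 km⁻¹

Athy: φ(Z) = φ₀ e^(−cZ) ⇒ φ₁/φ₂ = e^{c(Z₂−Z₁)} ⇒ c = ln(φ₁/φ₂)/(Z₂−Z₁)
c = ln(0.282/0.194) / (3.1 − 1.5) = ln(1.454) / 1.6 = 0.3740 / 1.6 = 0.2338 km⁻¹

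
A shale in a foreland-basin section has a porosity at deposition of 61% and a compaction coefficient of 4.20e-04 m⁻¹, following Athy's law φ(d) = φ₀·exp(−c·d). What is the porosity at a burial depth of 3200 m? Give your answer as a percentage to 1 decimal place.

Working in km (1 km = 1000 m; c in km⁻¹ = c in m⁻¹ × 1000):
φ = φ₀·exp(−c·d) = 0.61 × exp(−0.42 × 3.2) = 0.61 × exp(−1.344)
  = 0.61 × 0.2608 = 0.1591

15.9%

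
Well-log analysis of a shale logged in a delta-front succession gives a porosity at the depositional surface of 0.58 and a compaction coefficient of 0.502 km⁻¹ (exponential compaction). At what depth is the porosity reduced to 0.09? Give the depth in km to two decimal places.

Invert Athy's law: Z = ln(n₀/n) / c
Z = ln(0.58/0.09) / 0.502 = ln(6.444) / 0.502 = 1.8632 / 0.502 = 3.712 km

3.71 km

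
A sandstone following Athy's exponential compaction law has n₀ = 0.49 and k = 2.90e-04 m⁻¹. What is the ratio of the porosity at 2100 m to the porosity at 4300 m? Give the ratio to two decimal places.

1.89

Working in km (1 km = 1000 m; k in km⁻¹ = k in m⁻¹ × 1000):
n(d₁)/n(d₂) = e^(−k·d₁)/e^(−k·d₂) = e^{k(d₂−d₁)}
= exp(0.29 × 2.2) = exp(0.638) = 1.8927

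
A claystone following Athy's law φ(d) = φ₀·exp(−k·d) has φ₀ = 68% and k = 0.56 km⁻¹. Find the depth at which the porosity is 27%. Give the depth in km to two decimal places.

1.65 km

Invert Athy's law: d = ln(φ₀/φ) / k
d = ln(0.68/0.27) / 0.56 = ln(2.519) / 0.56 = 0.9237 / 0.56 = 1.649 km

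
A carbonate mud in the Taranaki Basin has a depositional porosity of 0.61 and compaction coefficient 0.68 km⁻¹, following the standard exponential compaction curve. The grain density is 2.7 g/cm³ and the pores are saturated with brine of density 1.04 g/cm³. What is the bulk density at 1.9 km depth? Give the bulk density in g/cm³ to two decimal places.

2.42 g/cm³

Porosity at depth: phi = 0.61·exp(−0.68×1.9) = 0.61×0.2747 = 0.1676
Bulk density: ρ_b = (1−phi)ρ_g + phi·ρ_f = 0.8324×2.7 + 0.1676×1.04
       = 2.248 + 0.174 = 2.422 g/cm³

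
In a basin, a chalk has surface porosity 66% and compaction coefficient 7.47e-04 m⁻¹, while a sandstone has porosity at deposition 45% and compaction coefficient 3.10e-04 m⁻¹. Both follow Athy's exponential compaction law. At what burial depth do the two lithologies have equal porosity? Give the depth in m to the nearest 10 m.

880 m

Working in km (1 km = 1000 m; β in km⁻¹ = β in m⁻¹ × 1000):
Set φ₀ₐ e^(−βₐZ) = φ₀ᵦ e^(−βᵦZ) ⇒ ln(φ₀ₐ/φ₀ᵦ) = (βₐ − βᵦ)·Z
Z = ln(0.66/0.45) / (0.747 − 0.31) = 0.3830 / 0.437 = 0.876 km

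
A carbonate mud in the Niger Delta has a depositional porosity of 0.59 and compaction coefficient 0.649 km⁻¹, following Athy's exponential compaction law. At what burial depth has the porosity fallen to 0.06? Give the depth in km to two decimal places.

3.52 km

Invert Athy's law: d = ln(n₀/n) / k
d = ln(0.59/0.06) / 0.649 = ln(9.833) / 0.649 = 2.2858 / 0.649 = 3.522 km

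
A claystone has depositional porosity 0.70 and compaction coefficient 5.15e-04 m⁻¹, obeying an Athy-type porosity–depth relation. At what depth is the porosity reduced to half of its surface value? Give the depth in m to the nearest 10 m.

Working in km (1 km = 1000 m; k in km⁻¹ = k in m⁻¹ × 1000):
φ/φ₀ = 1/2 ⇒ exp(−k·z) = 1/2 ⇒ z = ln(2) / k
z = 0.6931 / 0.515 = 1.346 km

1350 m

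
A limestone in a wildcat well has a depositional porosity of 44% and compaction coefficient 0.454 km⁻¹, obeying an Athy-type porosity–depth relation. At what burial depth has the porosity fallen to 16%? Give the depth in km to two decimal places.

2.23 km

Invert Athy's law: d = ln(φ₀/φ) / k
d = ln(0.44/0.16) / 0.454 = ln(2.75) / 0.454 = 1.0116 / 0.454 = 2.228 km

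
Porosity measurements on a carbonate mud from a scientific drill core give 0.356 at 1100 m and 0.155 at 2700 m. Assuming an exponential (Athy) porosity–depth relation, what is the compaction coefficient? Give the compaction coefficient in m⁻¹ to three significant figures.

0.000520 m⁻¹

Working in km (1 km = 1000 m; c in km⁻¹ = c in m⁻¹ × 1000):
Athy: n(Z) = n₀ e^(−cZ) ⇒ n₁/n₂ = e^{c(Z₂−Z₁)} ⇒ c = ln(n₁/n₂)/(Z₂−Z₁)
c = ln(0.356/0.155) / (2.7 − 1.1) = ln(2.297) / 1.6 = 0.8315 / 1.6 = 0.5197 km⁻¹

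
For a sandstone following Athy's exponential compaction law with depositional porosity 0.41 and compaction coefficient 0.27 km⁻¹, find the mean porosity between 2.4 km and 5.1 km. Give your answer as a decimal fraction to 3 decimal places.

⟨phi⟩ = (1/(z₂−z₁)) ∫ phi₀ e^(−kz) dz = phi₀·(e^(−k·z₁) − e^(−k·z₂)) / (k·(z₂−z₁))
e^(−0.27×2.4) = 0.5231; e^(−0.27×5.1) = 0.2523
⟨phi⟩ = 0.41 × (0.5231 − 0.2523) / (0.27 × 2.7) = 0.41 × 0.3714 = 0.1523

0.152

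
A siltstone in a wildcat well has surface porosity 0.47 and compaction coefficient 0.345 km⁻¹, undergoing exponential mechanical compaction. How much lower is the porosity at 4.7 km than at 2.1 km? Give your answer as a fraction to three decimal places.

phi(2.1) = 0.47·e^(−0.345×2.1) = 0.2277
phi(4.7) = 0.47·e^(−0.345×4.7) = 0.0929
Δphi = 0.2277 − 0.0929 = 0.1349

0.135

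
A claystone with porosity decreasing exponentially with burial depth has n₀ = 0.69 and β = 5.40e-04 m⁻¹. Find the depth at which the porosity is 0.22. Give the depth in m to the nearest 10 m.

2120 m

Working in km (1 km = 1000 m; β in km⁻¹ = β in m⁻¹ × 1000):
Invert Athy's law: Z = ln(n₀/n) / β
Z = ln(0.69/0.22) / 0.54 = ln(3.136) / 0.54 = 1.1431 / 0.54 = 2.117 km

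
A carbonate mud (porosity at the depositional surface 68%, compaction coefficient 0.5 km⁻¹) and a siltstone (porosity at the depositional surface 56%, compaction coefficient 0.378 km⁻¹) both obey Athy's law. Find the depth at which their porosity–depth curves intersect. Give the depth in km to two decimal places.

Set phi₀ₐ e^(−kₐZ) = phi₀ᵦ e^(−kᵦZ) ⇒ ln(phi₀ₐ/phi₀ᵦ) = (kₐ − kᵦ)·Z
Z = ln(0.68/0.56) / (0.5 − 0.378) = 0.1942 / 0.122 = 1.591 km

1.59 km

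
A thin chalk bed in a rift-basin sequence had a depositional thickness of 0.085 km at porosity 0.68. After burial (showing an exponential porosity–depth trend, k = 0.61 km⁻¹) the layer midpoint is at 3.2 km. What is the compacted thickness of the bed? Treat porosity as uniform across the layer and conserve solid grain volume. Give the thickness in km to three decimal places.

0.030 km

Porosity at 3.2 km: phi = 0.68·exp(−0.61×3.2) = 0.0966
Solid-volume conservation: h(1−phi) = h₀(1−phi₀) ⇒ h = h₀·(1−phi₀)/(1−phi)
h = 0.085 × (1 − 0.68)/(1 − 0.0966) = 0.085 × 0.3542 = 0.0301 km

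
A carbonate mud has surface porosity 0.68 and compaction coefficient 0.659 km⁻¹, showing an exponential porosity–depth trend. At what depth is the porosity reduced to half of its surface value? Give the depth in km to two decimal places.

1.05 km

n/n₀ = 1/2 ⇒ exp(−c·d) = 1/2 ⇒ d = ln(2) / c
d = 0.6931 / 0.659 = 1.052 km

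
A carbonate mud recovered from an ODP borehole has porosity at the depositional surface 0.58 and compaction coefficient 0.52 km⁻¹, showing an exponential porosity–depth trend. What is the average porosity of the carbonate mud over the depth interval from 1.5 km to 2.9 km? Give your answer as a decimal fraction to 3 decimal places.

0.189

⟨φ⟩ = (1/(d₂−d₁)) ∫ φ₀ e^(−cd) dd = φ₀·(e^(−c·d₁) − e^(−c·d₂)) / (c·(d₂−d₁))
e^(−0.52×1.5) = 0.4584; e^(−0.52×2.9) = 0.2214
⟨φ⟩ = 0.58 × (0.4584 − 0.2214) / (0.52 × 1.4) = 0.58 × 0.3256 = 0.1889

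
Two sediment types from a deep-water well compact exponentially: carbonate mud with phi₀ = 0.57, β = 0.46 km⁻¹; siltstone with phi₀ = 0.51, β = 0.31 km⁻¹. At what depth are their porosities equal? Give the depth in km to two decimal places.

0.74 km

Set phi₀ₐ e^(−βₐd) = phi₀ᵦ e^(−βᵦd) ⇒ ln(phi₀ₐ/phi₀ᵦ) = (βₐ − βᵦ)·d
d = ln(0.57/0.51) / (0.46 − 0.31) = 0.1112 / 0.15 = 0.742 km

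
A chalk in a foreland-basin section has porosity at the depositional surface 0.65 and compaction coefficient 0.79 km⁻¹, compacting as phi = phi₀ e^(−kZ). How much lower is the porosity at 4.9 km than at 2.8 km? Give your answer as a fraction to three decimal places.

0.058

phi(2.8) = 0.65·e^(−0.79×2.8) = 0.0712
phi(4.9) = 0.65·e^(−0.79×4.9) = 0.0135
Δphi = 0.0712 − 0.0135 = 0.0576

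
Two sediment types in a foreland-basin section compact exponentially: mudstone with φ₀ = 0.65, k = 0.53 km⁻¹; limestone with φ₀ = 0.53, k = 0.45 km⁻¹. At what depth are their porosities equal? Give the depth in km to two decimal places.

Set φ₀ₐ e^(−kₐd) = φ₀ᵦ e^(−kᵦd) ⇒ ln(φ₀ₐ/φ₀ᵦ) = (kₐ − kᵦ)·d
d = ln(0.65/0.53) / (0.53 − 0.45) = 0.2041 / 0.08 = 2.551 km

2.55 km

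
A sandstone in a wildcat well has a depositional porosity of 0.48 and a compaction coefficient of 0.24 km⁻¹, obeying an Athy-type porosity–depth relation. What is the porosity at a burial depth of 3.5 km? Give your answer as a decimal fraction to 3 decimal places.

n = n₀·exp(−c·Z) = 0.48 × exp(−0.24 × 3.5) = 0.48 × exp(−0.84)
  = 0.48 × 0.4317 = 0.2072

0.207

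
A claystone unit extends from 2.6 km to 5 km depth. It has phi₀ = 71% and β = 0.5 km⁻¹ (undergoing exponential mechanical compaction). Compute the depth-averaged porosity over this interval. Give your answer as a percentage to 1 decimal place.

11.3%

⟨phi⟩ = (1/(z₂−z₁)) ∫ phi₀ e^(−βz) dz = phi₀·(e^(−β·z₁) − e^(−β·z₂)) / (β·(z₂−z₁))
e^(−0.5×2.6) = 0.2725; e^(−0.5×5) = 0.0821
⟨phi⟩ = 0.71 × (0.2725 − 0.0821) / (0.5 × 2.4) = 0.71 × 0.1587 = 0.1127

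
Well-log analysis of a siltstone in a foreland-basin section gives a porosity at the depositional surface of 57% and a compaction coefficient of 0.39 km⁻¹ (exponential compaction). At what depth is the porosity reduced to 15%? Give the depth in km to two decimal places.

3.42 km

Invert Athy's law: Z = ln(phi₀/phi) / β
Z = ln(0.57/0.15) / 0.39 = ln(3.8) / 0.39 = 1.3350 / 0.39 = 3.423 km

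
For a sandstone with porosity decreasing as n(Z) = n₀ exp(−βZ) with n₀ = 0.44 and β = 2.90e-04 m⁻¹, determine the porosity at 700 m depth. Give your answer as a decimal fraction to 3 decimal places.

0.359

Working in km (1 km = 1000 m; β in km⁻¹ = β in m⁻¹ × 1000):
n = n₀·exp(−β·Z) = 0.44 × exp(−0.29 × 0.7) = 0.44 × exp(−0.203)
  = 0.44 × 0.8163 = 0.3592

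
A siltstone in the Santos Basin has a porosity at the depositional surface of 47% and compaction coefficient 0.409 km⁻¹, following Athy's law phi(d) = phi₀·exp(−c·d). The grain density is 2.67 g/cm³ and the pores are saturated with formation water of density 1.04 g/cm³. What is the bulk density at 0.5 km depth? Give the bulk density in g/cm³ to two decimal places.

2.05 g/cm³

Porosity at depth: phi = 0.47·exp(−0.409×0.5) = 0.47×0.8151 = 0.3831
Bulk density: ρ_b = (1−phi)ρ_g + phi·ρ_f = 0.6169×2.67 + 0.3831×1.04
       = 1.647 + 0.398 = 2.046 g/cm³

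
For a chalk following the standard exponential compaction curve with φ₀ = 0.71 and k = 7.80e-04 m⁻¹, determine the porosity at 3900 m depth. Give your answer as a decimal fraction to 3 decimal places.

0.034

Working in km (1 km = 1000 m; k in km⁻¹ = k in m⁻¹ × 1000):
φ = φ₀·exp(−k·Z) = 0.71 × exp(−0.78 × 3.9) = 0.71 × exp(−3.042)
  = 0.71 × 0.0477 = 0.0339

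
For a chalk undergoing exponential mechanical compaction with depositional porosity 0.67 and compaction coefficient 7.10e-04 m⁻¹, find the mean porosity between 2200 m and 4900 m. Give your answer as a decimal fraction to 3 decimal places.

0.063

Working in km (1 km = 1000 m; β in km⁻¹ = β in m⁻¹ × 1000):
⟨n⟩ = (1/(z₂−z₁)) ∫ n₀ e^(−βz) dz = n₀·(e^(−β·z₁) − e^(−β·z₂)) / (β·(z₂−z₁))
e^(−0.71×2.2) = 0.2097; e^(−0.71×4.9) = 0.0308
⟨n⟩ = 0.67 × (0.2097 − 0.0308) / (0.71 × 2.7) = 0.67 × 0.0933 = 0.0625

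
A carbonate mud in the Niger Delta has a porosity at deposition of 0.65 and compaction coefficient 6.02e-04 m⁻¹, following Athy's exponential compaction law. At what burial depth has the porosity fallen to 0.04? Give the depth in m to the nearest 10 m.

Working in km (1 km = 1000 m; k in km⁻¹ = k in m⁻¹ × 1000):
Invert Athy's law: z = ln(φ₀/φ) / k
z = ln(0.65/0.04) / 0.602 = ln(16.25) / 0.602 = 2.7881 / 0.602 = 4.631 km

4630 m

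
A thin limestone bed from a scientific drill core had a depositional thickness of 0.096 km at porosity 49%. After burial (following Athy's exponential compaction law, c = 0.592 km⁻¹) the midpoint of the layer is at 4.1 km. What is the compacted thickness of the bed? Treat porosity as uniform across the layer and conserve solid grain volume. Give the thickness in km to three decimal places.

Porosity at 4.1 km: φ = 0.49·exp(−0.592×4.1) = 0.0433
Solid-volume conservation: h(1−φ) = h₀(1−φ₀) ⇒ h = h₀·(1−φ₀)/(1−φ)
h = 0.096 × (1 − 0.49)/(1 − 0.0433) = 0.096 × 0.5331 = 0.0512 km

0.051 km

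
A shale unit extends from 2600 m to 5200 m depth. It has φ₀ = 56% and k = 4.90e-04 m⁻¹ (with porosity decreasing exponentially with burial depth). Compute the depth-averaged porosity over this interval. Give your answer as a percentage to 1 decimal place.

Working in km (1 km = 1000 m; k in km⁻¹ = k in m⁻¹ × 1000):
⟨φ⟩ = (1/(z₂−z₁)) ∫ φ₀ e^(−kz) dz = φ₀·(e^(−k·z₁) − e^(−k·z₂)) / (k·(z₂−z₁))
e^(−0.49×2.6) = 0.2797; e^(−0.49×5.2) = 0.0782
⟨φ⟩ = 0.56 × (0.2797 − 0.0782) / (0.49 × 2.6) = 0.56 × 0.1581 = 0.0886

8.9%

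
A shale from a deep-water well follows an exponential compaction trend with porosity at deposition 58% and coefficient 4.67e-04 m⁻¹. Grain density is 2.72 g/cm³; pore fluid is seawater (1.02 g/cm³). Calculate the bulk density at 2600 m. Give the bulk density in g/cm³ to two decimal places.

Working in km (1 km = 1000 m; β in km⁻¹ = β in m⁻¹ × 1000):
Porosity at depth: φ = 0.58·exp(−0.467×2.6) = 0.58×0.2969 = 0.1722
Bulk density: ρ_b = (1−φ)ρ_g + φ·ρ_f = 0.8278×2.72 + 0.1722×1.02
       = 2.252 + 0.176 = 2.427 g/cm³

2.43 g/cm³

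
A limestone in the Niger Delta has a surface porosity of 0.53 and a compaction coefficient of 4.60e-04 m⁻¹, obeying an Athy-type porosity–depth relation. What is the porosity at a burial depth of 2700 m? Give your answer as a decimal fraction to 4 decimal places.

0.1531

Working in km (1 km = 1000 m; k in km⁻¹ = k in m⁻¹ × 1000):
n = n₀·exp(−k·z) = 0.53 × exp(−0.46 × 2.7) = 0.53 × exp(−1.242)
  = 0.53 × 0.2888 = 0.1531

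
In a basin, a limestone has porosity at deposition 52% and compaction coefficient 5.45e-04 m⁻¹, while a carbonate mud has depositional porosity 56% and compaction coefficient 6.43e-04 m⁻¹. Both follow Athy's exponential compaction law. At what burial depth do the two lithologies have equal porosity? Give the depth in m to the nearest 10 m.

760 m

Working in km (1 km = 1000 m; c in km⁻¹ = c in m⁻¹ × 1000):
Set φ₀ₐ e^(−cₐZ) = φ₀ᵦ e^(−cᵦZ) ⇒ ln(φ₀ₐ/φ₀ᵦ) = (cₐ − cᵦ)·Z
Z = ln(0.52/0.56) / (0.545 − 0.643) = -0.0741 / -0.098 = 0.756 km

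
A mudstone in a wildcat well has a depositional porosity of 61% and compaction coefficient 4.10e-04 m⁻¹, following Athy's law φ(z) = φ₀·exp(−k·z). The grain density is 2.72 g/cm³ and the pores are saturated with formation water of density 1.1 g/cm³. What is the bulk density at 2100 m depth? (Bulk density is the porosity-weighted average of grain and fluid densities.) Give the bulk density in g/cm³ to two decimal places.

Working in km (1 km = 1000 m; k in km⁻¹ = k in m⁻¹ × 1000):
Porosity at depth: φ = 0.61·exp(−0.41×2.1) = 0.61×0.4227 = 0.2579
Bulk density: ρ_b = (1−φ)ρ_g + φ·ρ_f = 0.7421×2.72 + 0.2579×1.1
       = 2.019 + 0.284 = 2.302 g/cm³

2.30 g/cm³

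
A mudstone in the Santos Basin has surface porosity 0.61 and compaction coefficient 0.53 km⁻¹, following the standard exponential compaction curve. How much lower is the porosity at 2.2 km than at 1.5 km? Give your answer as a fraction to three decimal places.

n(1.5) = 0.61·e^(−0.53×1.5) = 0.2755
n(2.2) = 0.61·e^(−0.53×2.2) = 0.1901
Δn = 0.2755 − 0.1901 = 0.0854

0.085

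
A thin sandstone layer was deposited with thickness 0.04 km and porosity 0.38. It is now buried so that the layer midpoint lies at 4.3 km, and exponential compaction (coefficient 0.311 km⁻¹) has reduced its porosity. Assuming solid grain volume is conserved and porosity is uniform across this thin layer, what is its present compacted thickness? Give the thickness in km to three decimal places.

Porosity at 4.3 km: n = 0.38·exp(−0.311×4.3) = 0.0998
Solid-volume conservation: h(1−n) = h₀(1−n₀) ⇒ h = h₀·(1−n₀)/(1−n)
h = 0.04 × (1 − 0.38)/(1 − 0.0998) = 0.04 × 0.6887 = 0.0275 km

0.028 km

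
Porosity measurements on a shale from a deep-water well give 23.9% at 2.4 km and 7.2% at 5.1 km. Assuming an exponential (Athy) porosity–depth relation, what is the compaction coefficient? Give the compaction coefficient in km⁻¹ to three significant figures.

Athy: n(d) = n₀ e^(−cd) ⇒ n₁/n₂ = e^{c(d₂−d₁)} ⇒ c = ln(n₁/n₂)/(d₂−d₁)
c = ln(0.239/0.072) / (5.1 − 2.4) = ln(3.319) / 2.7 = 1.1998 / 2.7 = 0.4444 km⁻¹

0.444 km⁻¹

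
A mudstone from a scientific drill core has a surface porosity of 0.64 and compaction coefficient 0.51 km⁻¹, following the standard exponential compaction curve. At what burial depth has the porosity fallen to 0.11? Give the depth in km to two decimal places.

Invert Athy's law: d = ln(n₀/n) / k
d = ln(0.64/0.11) / 0.51 = ln(5.818) / 0.51 = 1.7610 / 0.51 = 3.453 km

3.45 km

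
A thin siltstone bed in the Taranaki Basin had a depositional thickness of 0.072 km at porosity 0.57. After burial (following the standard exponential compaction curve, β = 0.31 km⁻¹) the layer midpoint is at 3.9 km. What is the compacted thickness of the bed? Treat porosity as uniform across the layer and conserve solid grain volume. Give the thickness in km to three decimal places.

0.037 km

Porosity at 3.9 km: phi = 0.57·exp(−0.31×3.9) = 0.1701
Solid-volume conservation: h(1−phi) = h₀(1−phi₀) ⇒ h = h₀·(1−phi₀)/(1−phi)
h = 0.072 × (1 − 0.57)/(1 − 0.1701) = 0.072 × 0.5182 = 0.0373 km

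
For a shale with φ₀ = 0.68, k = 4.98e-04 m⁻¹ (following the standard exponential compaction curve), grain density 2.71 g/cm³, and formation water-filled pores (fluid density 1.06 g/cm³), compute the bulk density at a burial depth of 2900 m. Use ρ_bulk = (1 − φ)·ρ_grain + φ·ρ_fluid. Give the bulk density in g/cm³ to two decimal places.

Working in km (1 km = 1000 m; k in km⁻¹ = k in m⁻¹ × 1000):
Porosity at depth: φ = 0.68·exp(−0.498×2.9) = 0.68×0.2359 = 0.1604
Bulk density: ρ_b = (1−φ)ρ_g + φ·ρ_f = 0.8396×2.71 + 0.1604×1.06
       = 2.275 + 0.170 = 2.445 g/cm³

2.45 g/cm³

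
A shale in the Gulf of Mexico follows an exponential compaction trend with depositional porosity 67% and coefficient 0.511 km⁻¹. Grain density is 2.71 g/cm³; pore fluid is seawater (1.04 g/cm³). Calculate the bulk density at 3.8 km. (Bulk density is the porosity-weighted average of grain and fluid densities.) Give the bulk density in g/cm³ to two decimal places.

Porosity at depth: phi = 0.67·exp(−0.511×3.8) = 0.67×0.1434 = 0.0961
Bulk density: ρ_b = (1−phi)ρ_g + phi·ρ_f = 0.9039×2.71 + 0.0961×1.04
       = 2.450 + 0.100 = 2.549 g/cm³

2.55 g/cm³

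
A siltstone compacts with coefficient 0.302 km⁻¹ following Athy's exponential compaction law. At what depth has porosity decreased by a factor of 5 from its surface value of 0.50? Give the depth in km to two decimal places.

5.33 km

φ/φ₀ = 1/5 ⇒ exp(−c·d) = 1/5 ⇒ d = ln(5) / c
d = 1.6094 / 0.302 = 5.329 km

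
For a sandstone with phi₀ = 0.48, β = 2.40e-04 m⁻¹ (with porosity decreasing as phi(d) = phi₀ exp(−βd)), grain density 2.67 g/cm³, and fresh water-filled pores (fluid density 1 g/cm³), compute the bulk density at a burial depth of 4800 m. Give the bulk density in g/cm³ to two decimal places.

2.42 g/cm³

Working in km (1 km = 1000 m; β in km⁻¹ = β in m⁻¹ × 1000):
Porosity at depth: phi = 0.48·exp(−0.24×4.8) = 0.48×0.3160 = 0.1517
Bulk density: ρ_b = (1−phi)ρ_g + phi·ρ_f = 0.8483×2.67 + 0.1517×1
       = 2.265 + 0.152 = 2.417 g/cm³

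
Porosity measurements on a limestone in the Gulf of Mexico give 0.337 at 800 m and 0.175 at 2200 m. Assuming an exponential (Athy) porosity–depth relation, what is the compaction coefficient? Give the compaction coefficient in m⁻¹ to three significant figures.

0.000468 m⁻¹

Working in km (1 km = 1000 m; c in km⁻¹ = c in m⁻¹ × 1000):
Athy: n(z) = n₀ e^(−cz) ⇒ n₁/n₂ = e^{c(z₂−z₁)} ⇒ c = ln(n₁/n₂)/(z₂−z₁)
c = ln(0.337/0.175) / (2.2 − 0.8) = ln(1.926) / 1.4 = 0.6553 / 1.4 = 0.4681 km⁻¹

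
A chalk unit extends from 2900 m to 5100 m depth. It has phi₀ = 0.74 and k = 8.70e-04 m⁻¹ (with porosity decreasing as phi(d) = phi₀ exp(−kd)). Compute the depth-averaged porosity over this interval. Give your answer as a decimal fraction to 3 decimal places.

0.026

Working in km (1 km = 1000 m; k in km⁻¹ = k in m⁻¹ × 1000):
⟨phi⟩ = (1/(d₂−d₁)) ∫ phi₀ e^(−kd) dd = phi₀·(e^(−k·d₁) − e^(−k·d₂)) / (k·(d₂−d₁))
e^(−0.87×2.9) = 0.0802; e^(−0.87×5.1) = 0.0118
⟨phi⟩ = 0.74 × (0.0802 − 0.0118) / (0.87 × 2.2) = 0.74 × 0.0357 = 0.0264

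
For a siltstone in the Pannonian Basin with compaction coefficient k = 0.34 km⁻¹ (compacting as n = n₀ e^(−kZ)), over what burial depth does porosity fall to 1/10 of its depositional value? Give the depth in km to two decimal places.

6.77 km

n/n₀ = 1/10 ⇒ exp(−k·Z) = 1/10 ⇒ Z = ln(10) / k
Z = 2.3026 / 0.34 = 6.772 km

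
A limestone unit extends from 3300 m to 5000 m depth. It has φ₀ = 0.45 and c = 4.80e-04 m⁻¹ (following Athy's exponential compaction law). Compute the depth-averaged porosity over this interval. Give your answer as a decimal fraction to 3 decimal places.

0.063

Working in km (1 km = 1000 m; c in km⁻¹ = c in m⁻¹ × 1000):
⟨φ⟩ = (1/(Z₂−Z₁)) ∫ φ₀ e^(−cZ) dZ = φ₀·(e^(−c·Z₁) − e^(−c·Z₂)) / (c·(Z₂−Z₁))
e^(−0.48×3.3) = 0.2052; e^(−0.48×5) = 0.0907
⟨φ⟩ = 0.45 × (0.2052 − 0.0907) / (0.48 × 1.7) = 0.45 × 0.1402 = 0.0631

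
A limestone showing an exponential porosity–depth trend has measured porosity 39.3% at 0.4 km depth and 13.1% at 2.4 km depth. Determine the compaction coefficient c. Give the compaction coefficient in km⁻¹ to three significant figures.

0.549 km⁻¹

Athy: phi(z) = phi₀ e^(−cz) ⇒ phi₁/phi₂ = e^{c(z₂−z₁)} ⇒ c = ln(phi₁/phi₂)/(z₂−z₁)
c = ln(0.393/0.131) / (2.4 − 0.4) = ln(3) / 2 = 1.0986 / 2 = 0.5493 km⁻¹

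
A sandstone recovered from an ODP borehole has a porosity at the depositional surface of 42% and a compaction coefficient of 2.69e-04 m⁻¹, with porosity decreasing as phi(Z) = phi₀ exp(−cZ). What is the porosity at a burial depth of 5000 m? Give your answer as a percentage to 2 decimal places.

Working in km (1 km = 1000 m; c in km⁻¹ = c in m⁻¹ × 1000):
phi = phi₀·exp(−c·Z) = 0.42 × exp(−0.269 × 5) = 0.42 × exp(−1.345)
  = 0.42 × 0.2605 = 0.1094

10.94%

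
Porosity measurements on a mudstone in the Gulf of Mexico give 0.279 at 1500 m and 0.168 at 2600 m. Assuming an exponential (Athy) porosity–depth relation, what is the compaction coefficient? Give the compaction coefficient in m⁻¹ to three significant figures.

Working in km (1 km = 1000 m; c in km⁻¹ = c in m⁻¹ × 1000):
Athy: φ(z) = φ₀ e^(−cz) ⇒ φ₁/φ₂ = e^{c(z₂−z₁)} ⇒ c = ln(φ₁/φ₂)/(z₂−z₁)
c = ln(0.279/0.168) / (2.6 − 1.5) = ln(1.661) / 1.1 = 0.5072 / 1.1 = 0.4611 km⁻¹

0.000461 m⁻¹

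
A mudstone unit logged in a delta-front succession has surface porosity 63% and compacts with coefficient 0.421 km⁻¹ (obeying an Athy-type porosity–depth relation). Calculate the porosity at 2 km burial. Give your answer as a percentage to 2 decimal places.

27.14%

φ = φ₀·exp(−k·Z) = 0.63 × exp(−0.421 × 2) = 0.63 × exp(−0.842)
  = 0.63 × 0.4308 = 0.2714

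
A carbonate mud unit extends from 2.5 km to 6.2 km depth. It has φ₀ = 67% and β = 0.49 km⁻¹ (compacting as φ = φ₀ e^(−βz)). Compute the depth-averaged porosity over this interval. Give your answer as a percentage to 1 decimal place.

9.1%

⟨φ⟩ = (1/(z₂−z₁)) ∫ φ₀ e^(−βz) dz = φ₀·(e^(−β·z₁) − e^(−β·z₂)) / (β·(z₂−z₁))
e^(−0.49×2.5) = 0.2938; e^(−0.49×6.2) = 0.0479
⟨φ⟩ = 0.67 × (0.2938 − 0.0479) / (0.49 × 3.7) = 0.67 × 0.1356 = 0.0908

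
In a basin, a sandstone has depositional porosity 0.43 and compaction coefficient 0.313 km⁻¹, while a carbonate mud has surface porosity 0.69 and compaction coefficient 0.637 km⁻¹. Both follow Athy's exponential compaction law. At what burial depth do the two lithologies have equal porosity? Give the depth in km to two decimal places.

1.46 km

Set n₀ₐ e^(−βₐZ) = n₀ᵦ e^(−βᵦZ) ⇒ ln(n₀ₐ/n₀ᵦ) = (βₐ − βᵦ)·Z
Z = ln(0.43/0.69) / (0.313 − 0.637) = -0.4729 / -0.324 = 1.460 km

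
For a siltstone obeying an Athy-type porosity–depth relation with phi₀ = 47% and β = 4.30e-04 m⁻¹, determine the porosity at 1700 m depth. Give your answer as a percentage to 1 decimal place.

22.6%

Working in km (1 km = 1000 m; β in km⁻¹ = β in m⁻¹ × 1000):
phi = phi₀·exp(−β·d) = 0.47 × exp(−0.43 × 1.7) = 0.47 × exp(−0.731)
  = 0.47 × 0.4814 = 0.2263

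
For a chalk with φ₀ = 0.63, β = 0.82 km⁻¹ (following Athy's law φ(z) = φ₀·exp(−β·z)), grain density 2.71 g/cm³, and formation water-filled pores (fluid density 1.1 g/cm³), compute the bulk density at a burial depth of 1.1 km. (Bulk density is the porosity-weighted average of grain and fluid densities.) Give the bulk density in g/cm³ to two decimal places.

2.30 g/cm³

Porosity at depth: φ = 0.63·exp(−0.82×1.1) = 0.63×0.4058 = 0.2556
Bulk density: ρ_b = (1−φ)ρ_g + φ·ρ_f = 0.7444×2.71 + 0.2556×1.1
       = 2.017 + 0.281 = 2.298 g/cm³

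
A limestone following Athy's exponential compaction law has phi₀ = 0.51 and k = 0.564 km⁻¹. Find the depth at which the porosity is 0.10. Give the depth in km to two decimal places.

Invert Athy's law: Z = ln(phi₀/phi) / k
Z = ln(0.51/0.1) / 0.564 = ln(5.1) / 0.564 = 1.6292 / 0.564 = 2.889 km

2.89 km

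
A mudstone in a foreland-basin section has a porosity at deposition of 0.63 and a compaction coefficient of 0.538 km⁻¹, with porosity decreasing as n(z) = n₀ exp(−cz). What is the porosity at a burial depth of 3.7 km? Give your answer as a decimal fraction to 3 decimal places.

n = n₀·exp(−c·z) = 0.63 × exp(−0.538 × 3.7) = 0.63 × exp(−1.991)
  = 0.63 × 0.1366 = 0.0861

0.086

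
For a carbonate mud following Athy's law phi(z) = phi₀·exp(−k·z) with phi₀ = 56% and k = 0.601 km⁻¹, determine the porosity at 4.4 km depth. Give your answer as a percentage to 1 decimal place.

phi = phi₀·exp(−k·z) = 0.56 × exp(−0.601 × 4.4) = 0.56 × exp(−2.644)
  = 0.56 × 0.0710 = 0.0398

4.0%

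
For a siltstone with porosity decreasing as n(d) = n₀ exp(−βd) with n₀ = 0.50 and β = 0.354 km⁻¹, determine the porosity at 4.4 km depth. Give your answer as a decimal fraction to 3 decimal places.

0.105

n = n₀·exp(−β·d) = 0.5 × exp(−0.354 × 4.4) = 0.5 × exp(−1.558)
  = 0.5 × 0.2106 = 0.1053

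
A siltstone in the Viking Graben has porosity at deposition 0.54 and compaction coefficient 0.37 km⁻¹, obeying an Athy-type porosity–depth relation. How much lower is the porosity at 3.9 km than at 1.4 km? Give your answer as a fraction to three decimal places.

n(1.4) = 0.54·e^(−0.37×1.4) = 0.3217
n(3.9) = 0.54·e^(−0.37×3.9) = 0.1276
Δn = 0.3217 − 0.1276 = 0.1941

0.194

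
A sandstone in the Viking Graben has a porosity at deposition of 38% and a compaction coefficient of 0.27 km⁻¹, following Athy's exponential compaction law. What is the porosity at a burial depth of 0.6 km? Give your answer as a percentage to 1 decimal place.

32.3%

φ = φ₀·exp(−k·d) = 0.38 × exp(−0.27 × 0.6) = 0.38 × exp(−0.162)
  = 0.38 × 0.8504 = 0.3232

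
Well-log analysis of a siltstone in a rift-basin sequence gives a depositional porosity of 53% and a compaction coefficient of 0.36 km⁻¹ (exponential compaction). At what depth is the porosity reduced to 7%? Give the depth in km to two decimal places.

Invert Athy's law: z = ln(phi₀/phi) / k
z = ln(0.53/0.07) / 0.36 = ln(7.571) / 0.36 = 2.0244 / 0.36 = 5.623 km

5.62 km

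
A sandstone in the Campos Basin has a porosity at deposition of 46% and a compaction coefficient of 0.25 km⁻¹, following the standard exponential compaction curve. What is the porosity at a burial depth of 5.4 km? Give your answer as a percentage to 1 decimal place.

11.9%

φ = φ₀·exp(−β·z) = 0.46 × exp(−0.25 × 5.4) = 0.46 × exp(−1.35)
  = 0.46 × 0.2592 = 0.1193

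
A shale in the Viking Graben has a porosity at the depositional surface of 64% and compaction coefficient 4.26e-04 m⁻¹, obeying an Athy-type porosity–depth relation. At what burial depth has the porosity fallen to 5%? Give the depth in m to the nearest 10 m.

5980 m

Working in km (1 km = 1000 m; k in km⁻¹ = k in m⁻¹ × 1000):
Invert Athy's law: d = ln(φ₀/φ) / k
d = ln(0.64/0.05) / 0.426 = ln(12.8) / 0.426 = 2.5494 / 0.426 = 5.985 km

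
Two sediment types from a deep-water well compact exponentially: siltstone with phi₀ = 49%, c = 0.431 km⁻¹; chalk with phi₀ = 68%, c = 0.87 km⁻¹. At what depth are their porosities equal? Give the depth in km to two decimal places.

Set phi₀ₐ e^(−cₐZ) = phi₀ᵦ e^(−cᵦZ) ⇒ ln(phi₀ₐ/phi₀ᵦ) = (cₐ − cᵦ)·Z
Z = ln(0.49/0.68) / (0.431 − 0.87) = -0.3277 / -0.439 = 0.746 km

0.75 km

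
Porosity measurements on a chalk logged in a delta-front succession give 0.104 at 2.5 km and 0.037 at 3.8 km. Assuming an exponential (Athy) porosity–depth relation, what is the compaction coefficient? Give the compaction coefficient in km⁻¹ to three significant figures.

0.795 km⁻¹

Athy: n(z) = n₀ e^(−βz) ⇒ n₁/n₂ = e^{β(z₂−z₁)} ⇒ β = ln(n₁/n₂)/(z₂−z₁)
β = ln(0.104/0.037) / (3.8 − 2.5) = ln(2.811) / 1.3 = 1.0335 / 1.3 = 0.795 km⁻¹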